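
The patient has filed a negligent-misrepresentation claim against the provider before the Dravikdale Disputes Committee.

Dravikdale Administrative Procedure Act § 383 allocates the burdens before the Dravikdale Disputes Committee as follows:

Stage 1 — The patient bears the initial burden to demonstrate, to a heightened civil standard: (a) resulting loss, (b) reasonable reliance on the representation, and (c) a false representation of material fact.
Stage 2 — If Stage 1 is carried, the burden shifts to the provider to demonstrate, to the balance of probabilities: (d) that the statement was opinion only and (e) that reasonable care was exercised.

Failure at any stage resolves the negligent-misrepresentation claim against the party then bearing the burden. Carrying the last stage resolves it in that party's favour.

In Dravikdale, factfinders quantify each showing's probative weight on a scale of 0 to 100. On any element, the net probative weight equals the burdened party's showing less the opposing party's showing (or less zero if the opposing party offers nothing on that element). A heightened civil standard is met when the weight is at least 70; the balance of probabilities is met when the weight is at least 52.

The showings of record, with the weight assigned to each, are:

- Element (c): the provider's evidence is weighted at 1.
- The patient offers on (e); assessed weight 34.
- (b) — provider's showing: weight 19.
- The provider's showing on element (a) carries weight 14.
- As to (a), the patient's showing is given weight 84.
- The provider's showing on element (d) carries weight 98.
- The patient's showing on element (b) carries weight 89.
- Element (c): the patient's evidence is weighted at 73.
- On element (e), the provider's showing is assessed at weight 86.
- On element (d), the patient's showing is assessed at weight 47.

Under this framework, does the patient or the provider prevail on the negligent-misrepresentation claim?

patient

Stage 1 — burden on patient; standard: a heightened civil standard (weight is at least 70).
    (a): 84 − 14 = 70 ≥ 70 [met]
    (b): 89 − 19 = 70 ≥ 70 [met]
    (c): 73 − 1 = 72 ≥ 70 [met]
  The patient carries Stage 1; the provider now bears the burden.
Stage 2 — burden on provider; standard: the balance of probabilities (weight is at least 52).
    (d): 98 − 47 = 51 < 52 [not met]
    (e): 86 − 34 = 52 ≥ 52 [met]
  Not every element is met, so the provider fails to carry Stage 2.
The analysis ends at Stage 2; the patient prevails.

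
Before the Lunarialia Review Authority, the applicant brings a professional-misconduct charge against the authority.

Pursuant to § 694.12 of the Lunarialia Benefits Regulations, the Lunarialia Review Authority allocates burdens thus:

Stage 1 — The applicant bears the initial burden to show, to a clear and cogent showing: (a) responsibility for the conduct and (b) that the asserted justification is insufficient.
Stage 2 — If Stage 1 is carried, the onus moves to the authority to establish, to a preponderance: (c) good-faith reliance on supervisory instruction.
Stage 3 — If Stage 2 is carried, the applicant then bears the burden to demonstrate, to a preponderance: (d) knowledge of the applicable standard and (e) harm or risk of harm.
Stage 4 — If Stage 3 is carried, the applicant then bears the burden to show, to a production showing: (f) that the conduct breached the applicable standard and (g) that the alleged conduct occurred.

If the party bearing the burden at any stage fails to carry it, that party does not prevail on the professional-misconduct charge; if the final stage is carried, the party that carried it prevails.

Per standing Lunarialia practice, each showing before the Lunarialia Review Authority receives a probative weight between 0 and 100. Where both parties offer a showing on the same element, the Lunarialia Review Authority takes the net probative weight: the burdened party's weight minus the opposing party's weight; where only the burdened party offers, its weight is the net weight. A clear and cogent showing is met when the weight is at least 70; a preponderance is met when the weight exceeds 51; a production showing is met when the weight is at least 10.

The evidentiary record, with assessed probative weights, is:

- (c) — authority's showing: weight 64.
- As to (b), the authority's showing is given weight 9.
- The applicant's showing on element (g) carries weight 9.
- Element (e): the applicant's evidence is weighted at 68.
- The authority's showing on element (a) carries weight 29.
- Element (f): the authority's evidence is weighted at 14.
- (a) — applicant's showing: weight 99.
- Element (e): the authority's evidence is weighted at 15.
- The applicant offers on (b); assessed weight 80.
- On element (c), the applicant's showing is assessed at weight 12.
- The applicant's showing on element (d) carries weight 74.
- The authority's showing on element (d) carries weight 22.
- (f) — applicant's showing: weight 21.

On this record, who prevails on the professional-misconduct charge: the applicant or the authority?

authority

At Stage 1 the applicant must meet a clear and cogent showing (weight is at least 70): on (a) the weight is 99 less the opposing 29 gives net 70, ≥ 70, so (a) meets the standard; on (b) the weight is 80 less the opposing 9 gives net 71, which does reach 70, so (b) meets the standard.
  Stage 1 carried; the burden shifts to the authority.
At Stage 2 the authority must meet a preponderance (weight exceeds 51): on (c) the weight is 64 less the opposing 12 gives net 52, > 51, so (c) meets the standard.
  All elements met. The burden passes to the applicant.
At Stage 3 the applicant must meet a preponderance (weight exceeds 51): on (d) the weight is 74 less the opposing 22 gives net 52, > 51, so (d) meets the standard; on (e) the weight is 68 less the opposing 15 gives net 53, which does exceed 51, so (e) meets the standard.
  Stage 3 is satisfied; the applicant continues to bear the burden.
At Stage 4 the applicant must meet a production showing (weight is at least 10): on (f) the weight is 21 less the opposing 14 gives net 7, which does not reach 10, so (f) does not meet the standard; on (g) the weight is 9, < 10, so (g) does not meet the standard.
  Not every element is met, so the applicant fails to carry Stage 4.
The authority prevails.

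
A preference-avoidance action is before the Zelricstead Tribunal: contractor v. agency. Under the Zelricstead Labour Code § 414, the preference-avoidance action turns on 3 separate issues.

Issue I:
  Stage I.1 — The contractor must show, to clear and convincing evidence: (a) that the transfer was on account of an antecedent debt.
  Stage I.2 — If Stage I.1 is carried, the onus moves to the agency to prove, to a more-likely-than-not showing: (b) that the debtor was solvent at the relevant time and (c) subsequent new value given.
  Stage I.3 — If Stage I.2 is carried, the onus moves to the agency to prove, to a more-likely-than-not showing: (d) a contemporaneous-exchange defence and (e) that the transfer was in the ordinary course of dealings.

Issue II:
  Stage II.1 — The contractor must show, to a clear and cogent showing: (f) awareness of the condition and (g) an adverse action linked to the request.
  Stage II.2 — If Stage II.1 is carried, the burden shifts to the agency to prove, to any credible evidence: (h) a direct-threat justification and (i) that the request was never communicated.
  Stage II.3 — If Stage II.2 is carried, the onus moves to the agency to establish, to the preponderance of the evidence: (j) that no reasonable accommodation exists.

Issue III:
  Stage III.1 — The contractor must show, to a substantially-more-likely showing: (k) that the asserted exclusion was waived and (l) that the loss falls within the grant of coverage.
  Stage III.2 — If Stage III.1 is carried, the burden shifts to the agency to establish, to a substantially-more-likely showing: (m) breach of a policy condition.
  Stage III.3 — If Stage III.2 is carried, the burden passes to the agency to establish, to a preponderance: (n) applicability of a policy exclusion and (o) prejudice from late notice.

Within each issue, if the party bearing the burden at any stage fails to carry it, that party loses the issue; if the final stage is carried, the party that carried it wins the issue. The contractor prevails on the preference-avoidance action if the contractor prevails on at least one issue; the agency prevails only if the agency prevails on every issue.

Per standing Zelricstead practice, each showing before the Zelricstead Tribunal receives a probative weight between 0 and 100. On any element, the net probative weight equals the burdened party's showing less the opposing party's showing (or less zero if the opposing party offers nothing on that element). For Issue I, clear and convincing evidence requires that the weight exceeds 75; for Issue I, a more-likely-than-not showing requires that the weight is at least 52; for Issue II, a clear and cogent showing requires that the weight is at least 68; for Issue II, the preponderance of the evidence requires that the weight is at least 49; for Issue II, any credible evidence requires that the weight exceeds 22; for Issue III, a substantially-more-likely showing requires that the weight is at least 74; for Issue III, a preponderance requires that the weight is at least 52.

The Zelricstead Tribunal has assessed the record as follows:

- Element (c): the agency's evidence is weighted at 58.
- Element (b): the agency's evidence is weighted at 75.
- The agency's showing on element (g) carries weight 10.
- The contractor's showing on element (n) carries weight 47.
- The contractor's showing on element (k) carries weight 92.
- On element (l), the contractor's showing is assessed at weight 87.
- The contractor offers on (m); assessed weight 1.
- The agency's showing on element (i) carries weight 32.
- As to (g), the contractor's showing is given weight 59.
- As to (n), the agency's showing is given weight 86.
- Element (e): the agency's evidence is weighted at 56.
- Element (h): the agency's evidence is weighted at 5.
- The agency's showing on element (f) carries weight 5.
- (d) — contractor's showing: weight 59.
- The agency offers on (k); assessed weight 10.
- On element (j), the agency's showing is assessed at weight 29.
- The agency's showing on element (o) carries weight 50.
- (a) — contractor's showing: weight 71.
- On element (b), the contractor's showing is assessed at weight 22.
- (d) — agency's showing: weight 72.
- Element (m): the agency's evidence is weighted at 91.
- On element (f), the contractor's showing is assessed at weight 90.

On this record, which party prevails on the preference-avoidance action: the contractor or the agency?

contractor

— Issue I —
At Stage I.1 the contractor must meet clear and convincing evidence (weight exceeds 75): on (a) the weight is 71, ≤ 75, so (a) does not meet the standard.
  Not every element is met, so the contractor fails to carry Stage I.1.
So the agency prevails on this issue.
— Issue II —
At Stage II.1 the contractor must meet a clear and cogent showing (weight is at least 68): on (f) the weight is 90 less the opposing 5 gives net 85, ≥ 68, so (f) meets the standard; on (g) the weight is 59 less the opposing 10 gives net 49, which does not reach 68, so (g) does not meet the standard.
  Not every element is met, so the contractor fails to carry Stage II.1.
The analysis ends at Stage II.1; the agency prevails on this issue.
— Issue III —
At Stage III.1 the contractor must meet a substantially-more-likely showing (weight is at least 74): on (k) the weight is 92 less the opposing 10 gives net 82, which does reach 74, so (k) meets the standard; on (l) the weight is 87, which does reach 74, so (l) meets the standard.
  Stage III.1 carried; the burden shifts to the agency.
At Stage III.2 the agency must meet a substantially-more-likely showing (weight is at least 74): on (m) the weight is 91 less the opposing 1 gives net 90, ≥ 74, so (m) meets the standard.
  Stage III.2 is satisfied; the agency continues to bear the burden.
At Stage III.3 the agency must meet a preponderance (weight is at least 52): on (n) the weight is 86 less the opposing 47 gives net 39, < 52, so (n) does not meet the standard; on (o) the weight is 50, < 52, so (o) does not meet the standard.
  The agency does not carry Stage III.3.
The analysis ends at Stage III.3; the contractor prevails on this issue.
Per-issue: Issue I → agency; Issue II → agency; Issue III → contractor. The contractor must prevail on at least one issue; overall, the contractor prevails.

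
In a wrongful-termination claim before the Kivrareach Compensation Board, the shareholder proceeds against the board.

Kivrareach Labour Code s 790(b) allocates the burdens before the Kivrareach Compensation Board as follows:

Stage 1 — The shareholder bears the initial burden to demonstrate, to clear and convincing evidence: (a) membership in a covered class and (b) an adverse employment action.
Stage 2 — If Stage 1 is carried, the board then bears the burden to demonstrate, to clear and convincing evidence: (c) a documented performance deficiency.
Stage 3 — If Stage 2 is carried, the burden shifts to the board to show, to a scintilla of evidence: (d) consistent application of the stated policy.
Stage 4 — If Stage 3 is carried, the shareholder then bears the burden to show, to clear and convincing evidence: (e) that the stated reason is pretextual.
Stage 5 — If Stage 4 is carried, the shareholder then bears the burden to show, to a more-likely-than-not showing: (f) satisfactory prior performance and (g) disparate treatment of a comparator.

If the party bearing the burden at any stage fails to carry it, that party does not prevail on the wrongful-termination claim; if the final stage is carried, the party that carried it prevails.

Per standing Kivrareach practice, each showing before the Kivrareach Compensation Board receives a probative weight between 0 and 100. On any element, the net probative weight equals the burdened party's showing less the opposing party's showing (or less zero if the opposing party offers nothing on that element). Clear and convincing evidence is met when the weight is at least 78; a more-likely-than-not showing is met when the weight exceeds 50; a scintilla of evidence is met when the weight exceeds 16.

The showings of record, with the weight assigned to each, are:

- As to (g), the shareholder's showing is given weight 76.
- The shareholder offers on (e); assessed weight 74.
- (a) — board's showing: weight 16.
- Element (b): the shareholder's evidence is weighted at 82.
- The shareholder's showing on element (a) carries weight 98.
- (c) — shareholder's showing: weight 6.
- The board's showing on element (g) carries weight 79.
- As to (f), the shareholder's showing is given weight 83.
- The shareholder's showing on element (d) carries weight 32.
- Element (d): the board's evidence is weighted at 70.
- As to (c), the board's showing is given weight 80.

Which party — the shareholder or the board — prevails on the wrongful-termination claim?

shareholder

Stage 1 (shareholder, clear and convincing evidence, weight is at least 78): (a) net 98−16=82 ≥ 78 — meets; (b) 82 ≥ 78 — meets.
  All elements met. The burden passes to the board.
Stage 2 (board, clear and convincing evidence, weight is at least 78): (c) net 80−6=74 < 78 — fails.
  Stage 2 not carried; the board fails its burden.
The shareholder prevails.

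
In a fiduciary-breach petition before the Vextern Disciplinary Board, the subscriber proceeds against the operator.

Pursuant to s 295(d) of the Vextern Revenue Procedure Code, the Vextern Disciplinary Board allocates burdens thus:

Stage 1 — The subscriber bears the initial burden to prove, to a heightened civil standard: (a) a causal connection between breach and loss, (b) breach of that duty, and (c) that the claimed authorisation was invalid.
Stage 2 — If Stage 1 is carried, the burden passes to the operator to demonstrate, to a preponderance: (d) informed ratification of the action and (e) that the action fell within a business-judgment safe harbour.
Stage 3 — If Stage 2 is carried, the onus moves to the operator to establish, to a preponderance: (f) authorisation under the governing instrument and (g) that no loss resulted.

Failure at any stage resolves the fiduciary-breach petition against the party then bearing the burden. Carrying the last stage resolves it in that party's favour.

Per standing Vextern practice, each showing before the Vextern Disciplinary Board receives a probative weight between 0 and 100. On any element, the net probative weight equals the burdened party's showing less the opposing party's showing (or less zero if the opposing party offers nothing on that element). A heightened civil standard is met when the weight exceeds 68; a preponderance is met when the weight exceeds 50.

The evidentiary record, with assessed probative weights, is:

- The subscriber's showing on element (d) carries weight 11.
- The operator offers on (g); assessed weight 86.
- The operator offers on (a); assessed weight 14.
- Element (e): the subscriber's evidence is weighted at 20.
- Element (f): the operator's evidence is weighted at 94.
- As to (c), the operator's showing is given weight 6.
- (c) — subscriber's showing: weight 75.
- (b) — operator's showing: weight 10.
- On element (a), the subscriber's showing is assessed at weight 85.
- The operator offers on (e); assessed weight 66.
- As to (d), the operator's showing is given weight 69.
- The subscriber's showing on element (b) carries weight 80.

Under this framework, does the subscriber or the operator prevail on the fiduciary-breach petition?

Stage 1 (subscriber, a heightened civil standard, weight exceeds 68): (a) net 85−14=71 > 68 — meets; (b) net 80−10=70 > 68 — meets; (c) net 75−6=69 > 68 — meets.
  All elements met. The burden passes to the operator.
Stage 2 (operator, a preponderance, weight exceeds 50): (d) net 69−11=58 > 50 — meets; (e) net 66−20=46 ≤ 50 — fails.
  Stage 2 not carried; the operator fails its burden.
So the subscriber prevails.

subscriber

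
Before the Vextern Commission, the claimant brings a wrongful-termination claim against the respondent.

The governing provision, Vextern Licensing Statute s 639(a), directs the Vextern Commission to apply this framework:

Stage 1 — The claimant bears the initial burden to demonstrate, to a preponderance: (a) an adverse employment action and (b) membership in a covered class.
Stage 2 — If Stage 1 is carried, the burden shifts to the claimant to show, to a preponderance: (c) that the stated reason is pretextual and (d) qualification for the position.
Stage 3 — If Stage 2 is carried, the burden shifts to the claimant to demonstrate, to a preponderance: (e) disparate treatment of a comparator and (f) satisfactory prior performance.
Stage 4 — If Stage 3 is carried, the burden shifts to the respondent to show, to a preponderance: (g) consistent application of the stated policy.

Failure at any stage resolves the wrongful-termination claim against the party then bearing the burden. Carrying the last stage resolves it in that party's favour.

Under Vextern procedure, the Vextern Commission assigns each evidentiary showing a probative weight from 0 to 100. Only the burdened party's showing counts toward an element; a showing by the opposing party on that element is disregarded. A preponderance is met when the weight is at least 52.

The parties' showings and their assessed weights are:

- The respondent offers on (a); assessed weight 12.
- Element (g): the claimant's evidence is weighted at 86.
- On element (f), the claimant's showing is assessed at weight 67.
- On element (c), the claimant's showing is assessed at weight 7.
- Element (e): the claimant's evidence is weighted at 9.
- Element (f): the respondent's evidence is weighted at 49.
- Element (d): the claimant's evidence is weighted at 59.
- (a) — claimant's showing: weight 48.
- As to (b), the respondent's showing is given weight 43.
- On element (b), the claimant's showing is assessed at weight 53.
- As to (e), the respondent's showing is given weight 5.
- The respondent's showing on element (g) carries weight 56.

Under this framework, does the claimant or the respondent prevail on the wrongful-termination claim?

respondent

Stage 1 (claimant, a preponderance, weight is at least 52): (a) 48 (respondent's 12 disregarded) < 52 — fails; (b) 53 (respondent's 43 disregarded) ≥ 52 — meets.
  Stage 1 not carried; the claimant fails its burden.
The respondent prevails.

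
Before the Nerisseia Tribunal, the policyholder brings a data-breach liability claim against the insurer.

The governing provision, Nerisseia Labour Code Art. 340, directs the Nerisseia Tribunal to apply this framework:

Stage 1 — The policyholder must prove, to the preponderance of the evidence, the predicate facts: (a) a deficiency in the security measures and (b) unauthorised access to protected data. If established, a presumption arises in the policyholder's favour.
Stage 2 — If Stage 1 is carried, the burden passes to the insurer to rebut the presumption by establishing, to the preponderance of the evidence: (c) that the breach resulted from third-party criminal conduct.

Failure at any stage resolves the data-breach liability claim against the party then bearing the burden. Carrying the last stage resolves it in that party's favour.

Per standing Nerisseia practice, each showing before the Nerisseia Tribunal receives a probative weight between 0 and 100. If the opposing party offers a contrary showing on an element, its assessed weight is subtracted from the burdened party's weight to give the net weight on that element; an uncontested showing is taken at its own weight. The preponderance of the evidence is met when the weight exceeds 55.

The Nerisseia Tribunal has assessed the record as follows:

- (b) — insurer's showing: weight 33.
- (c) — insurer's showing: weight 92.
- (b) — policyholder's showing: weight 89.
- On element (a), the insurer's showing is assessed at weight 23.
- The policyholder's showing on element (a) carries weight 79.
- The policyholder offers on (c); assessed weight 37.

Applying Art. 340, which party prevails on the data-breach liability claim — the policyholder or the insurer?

Stage 1 — burden on policyholder; standard: the preponderance of the evidence (weight exceeds 55).
    (a): 79 − 23 = 56 > 55 [met]
    (b): 89 − 33 = 56 > 55 [met]
  All elements met. The burden passes to the insurer.
Stage 2 — burden on insurer; standard: the preponderance of the evidence (weight exceeds 55).
    (c): 92 − 37 = 55 ≤ 55 [not met]
  The insurer does not carry Stage 2.
The policyholder prevails.

policyholder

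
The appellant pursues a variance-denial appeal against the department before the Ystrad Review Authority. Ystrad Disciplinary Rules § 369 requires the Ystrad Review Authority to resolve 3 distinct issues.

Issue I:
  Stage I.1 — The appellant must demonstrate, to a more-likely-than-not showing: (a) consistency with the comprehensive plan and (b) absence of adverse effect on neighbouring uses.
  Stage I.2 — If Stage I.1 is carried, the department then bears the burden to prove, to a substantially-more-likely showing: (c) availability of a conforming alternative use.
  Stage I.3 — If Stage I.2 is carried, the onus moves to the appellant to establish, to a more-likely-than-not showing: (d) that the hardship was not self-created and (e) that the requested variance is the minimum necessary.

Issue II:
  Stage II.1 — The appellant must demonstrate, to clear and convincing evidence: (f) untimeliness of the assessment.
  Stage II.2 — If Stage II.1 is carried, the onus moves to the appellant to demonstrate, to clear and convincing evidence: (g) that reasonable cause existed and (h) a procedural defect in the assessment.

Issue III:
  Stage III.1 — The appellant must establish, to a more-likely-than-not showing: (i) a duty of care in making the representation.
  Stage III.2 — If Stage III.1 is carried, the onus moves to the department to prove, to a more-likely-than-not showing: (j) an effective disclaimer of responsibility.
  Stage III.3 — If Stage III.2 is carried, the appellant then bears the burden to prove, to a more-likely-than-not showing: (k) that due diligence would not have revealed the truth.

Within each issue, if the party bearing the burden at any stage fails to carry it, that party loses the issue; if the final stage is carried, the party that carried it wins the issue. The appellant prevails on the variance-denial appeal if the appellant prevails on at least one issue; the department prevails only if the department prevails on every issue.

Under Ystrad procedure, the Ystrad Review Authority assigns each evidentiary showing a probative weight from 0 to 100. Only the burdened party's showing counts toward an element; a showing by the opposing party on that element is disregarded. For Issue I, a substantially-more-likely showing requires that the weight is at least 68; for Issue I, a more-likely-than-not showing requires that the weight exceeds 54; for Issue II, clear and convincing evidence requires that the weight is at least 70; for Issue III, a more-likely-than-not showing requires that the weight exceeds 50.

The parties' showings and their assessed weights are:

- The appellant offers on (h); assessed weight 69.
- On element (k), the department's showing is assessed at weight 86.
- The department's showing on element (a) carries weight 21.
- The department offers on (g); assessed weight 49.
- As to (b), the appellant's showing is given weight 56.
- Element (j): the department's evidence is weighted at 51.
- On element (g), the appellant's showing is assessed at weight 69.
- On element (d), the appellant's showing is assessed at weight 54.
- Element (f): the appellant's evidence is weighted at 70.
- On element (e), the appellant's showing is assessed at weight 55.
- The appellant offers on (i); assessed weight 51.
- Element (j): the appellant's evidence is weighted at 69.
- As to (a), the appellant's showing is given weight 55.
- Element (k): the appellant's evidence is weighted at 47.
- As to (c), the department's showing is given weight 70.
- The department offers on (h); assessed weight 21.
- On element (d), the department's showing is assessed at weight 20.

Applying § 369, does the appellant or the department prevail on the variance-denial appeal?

— Issue I —
At Stage I.1 the appellant must meet a more-likely-than-not showing (weight exceeds 54): on (a) the weight is 55 (the department's 21 is given no effect), > 54, so (a) meets the standard; on (b) the weight is 56, > 54, so (b) meets the standard.
  Stage I.1 is satisfied; the onus moves to the department.
At Stage I.2 the department must meet a substantially-more-likely showing (weight is at least 68): on (c) the weight is 70, ≥ 68, so (c) meets the standard.
  All elements met. The burden passes to the appellant.
At Stage I.3 the appellant must meet a more-likely-than-not showing (weight exceeds 54): on (d) the weight is 54 (the department's 20 is given no effect), which does not exceed 54, so (d) does not meet the standard; on (e) the weight is 55, which does exceed 54, so (e) meets the standard.
  Not every element is met, so the appellant fails to carry Stage I.3.
The department prevails on this issue.
— Issue II —
At Stage II.1 the appellant must meet clear and convincing evidence (weight is at least 70): on (f) the weight is 70, ≥ 70, so (f) meets the standard.
  Stage II.1 is satisfied; the appellant continues to bear the burden.
At Stage II.2 the appellant must meet clear and convincing evidence (weight is at least 70): on (g) the weight is 69 (the department's 49 is given no effect), < 70, so (g) does not meet the standard; on (h) the weight is 69 (the department's 21 is given no effect), which does not reach 70, so (h) does not meet the standard.
  Stage II.2 not carried; the appellant fails its burden.
So the department prevails on this issue.
— Issue III —
Stage III.1 (appellant, a more-likely-than-not showing, weight exceeds 50): (i) 51 > 50 — meets.
  Stage III.1 carried; the burden shifts to the department.
Stage III.2 (department, a more-likely-than-not showing, weight exceeds 50): (j) 51 (appellant's 69 disregarded) > 50 — meets.
  The department carries Stage III.2; the appellant now bears the burden.
Stage III.3 (appellant, a more-likely-than-not showing, weight exceeds 50): (k) 47 (department's 86 disregarded) ≤ 50 — fails.
  Not every element is met, so the appellant fails to carry Stage III.3.
So the department prevails on this issue.
Per-issue: Issue I → department; Issue II → department; Issue III → department. The appellant must prevail on at least one issue; overall, the department prevails.

department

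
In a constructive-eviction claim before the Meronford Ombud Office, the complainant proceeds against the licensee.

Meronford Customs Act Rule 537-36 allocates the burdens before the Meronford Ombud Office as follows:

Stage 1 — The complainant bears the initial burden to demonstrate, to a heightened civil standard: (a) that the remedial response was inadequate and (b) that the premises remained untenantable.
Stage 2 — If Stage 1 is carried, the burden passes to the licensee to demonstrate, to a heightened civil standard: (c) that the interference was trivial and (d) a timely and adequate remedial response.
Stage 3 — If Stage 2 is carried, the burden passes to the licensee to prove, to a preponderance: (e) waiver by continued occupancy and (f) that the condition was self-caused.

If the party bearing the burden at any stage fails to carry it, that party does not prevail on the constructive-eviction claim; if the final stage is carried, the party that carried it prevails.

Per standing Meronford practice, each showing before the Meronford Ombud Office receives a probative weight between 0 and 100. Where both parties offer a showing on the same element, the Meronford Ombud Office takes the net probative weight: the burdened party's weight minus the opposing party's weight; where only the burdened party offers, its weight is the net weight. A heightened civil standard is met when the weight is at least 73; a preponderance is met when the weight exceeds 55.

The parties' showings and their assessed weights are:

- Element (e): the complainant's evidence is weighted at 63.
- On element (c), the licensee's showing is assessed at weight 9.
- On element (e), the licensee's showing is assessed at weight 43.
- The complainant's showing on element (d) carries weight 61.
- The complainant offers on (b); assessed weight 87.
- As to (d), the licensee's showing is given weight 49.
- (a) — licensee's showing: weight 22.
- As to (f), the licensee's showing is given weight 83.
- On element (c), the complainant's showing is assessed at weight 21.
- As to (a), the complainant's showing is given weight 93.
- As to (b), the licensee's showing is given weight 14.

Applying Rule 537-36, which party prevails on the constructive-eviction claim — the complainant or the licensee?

At Stage 1 the complainant must meet a heightened civil standard (weight is at least 73): on (a) the weight is 93 less the opposing 22 gives net 71, which does not reach 73, so (a) does not meet the standard; on (b) the weight is 87 less the opposing 14 gives net 73, ≥ 73, so (b) meets the standard.
  The complainant does not carry Stage 1.
The licensee prevails.

licensee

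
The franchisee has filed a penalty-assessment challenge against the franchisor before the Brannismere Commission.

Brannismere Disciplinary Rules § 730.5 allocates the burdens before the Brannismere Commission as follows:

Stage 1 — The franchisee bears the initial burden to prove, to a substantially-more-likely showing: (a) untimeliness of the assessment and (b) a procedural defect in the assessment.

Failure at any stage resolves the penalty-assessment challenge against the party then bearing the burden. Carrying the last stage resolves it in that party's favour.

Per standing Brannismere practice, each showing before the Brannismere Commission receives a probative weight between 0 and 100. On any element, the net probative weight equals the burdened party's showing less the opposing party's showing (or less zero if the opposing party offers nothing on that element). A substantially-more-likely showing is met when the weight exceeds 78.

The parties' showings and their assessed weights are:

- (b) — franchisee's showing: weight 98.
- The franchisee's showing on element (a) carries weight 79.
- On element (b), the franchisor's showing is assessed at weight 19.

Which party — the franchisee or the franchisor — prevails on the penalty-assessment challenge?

franchisee

Stage 1 (franchisee, a substantially-more-likely showing, weight exceeds 78): (a) 79 > 78 — meets; (b) net 98−19=79 > 78 — meets.
  The franchisee carries the last stage.
All stages carried — the franchisee prevails.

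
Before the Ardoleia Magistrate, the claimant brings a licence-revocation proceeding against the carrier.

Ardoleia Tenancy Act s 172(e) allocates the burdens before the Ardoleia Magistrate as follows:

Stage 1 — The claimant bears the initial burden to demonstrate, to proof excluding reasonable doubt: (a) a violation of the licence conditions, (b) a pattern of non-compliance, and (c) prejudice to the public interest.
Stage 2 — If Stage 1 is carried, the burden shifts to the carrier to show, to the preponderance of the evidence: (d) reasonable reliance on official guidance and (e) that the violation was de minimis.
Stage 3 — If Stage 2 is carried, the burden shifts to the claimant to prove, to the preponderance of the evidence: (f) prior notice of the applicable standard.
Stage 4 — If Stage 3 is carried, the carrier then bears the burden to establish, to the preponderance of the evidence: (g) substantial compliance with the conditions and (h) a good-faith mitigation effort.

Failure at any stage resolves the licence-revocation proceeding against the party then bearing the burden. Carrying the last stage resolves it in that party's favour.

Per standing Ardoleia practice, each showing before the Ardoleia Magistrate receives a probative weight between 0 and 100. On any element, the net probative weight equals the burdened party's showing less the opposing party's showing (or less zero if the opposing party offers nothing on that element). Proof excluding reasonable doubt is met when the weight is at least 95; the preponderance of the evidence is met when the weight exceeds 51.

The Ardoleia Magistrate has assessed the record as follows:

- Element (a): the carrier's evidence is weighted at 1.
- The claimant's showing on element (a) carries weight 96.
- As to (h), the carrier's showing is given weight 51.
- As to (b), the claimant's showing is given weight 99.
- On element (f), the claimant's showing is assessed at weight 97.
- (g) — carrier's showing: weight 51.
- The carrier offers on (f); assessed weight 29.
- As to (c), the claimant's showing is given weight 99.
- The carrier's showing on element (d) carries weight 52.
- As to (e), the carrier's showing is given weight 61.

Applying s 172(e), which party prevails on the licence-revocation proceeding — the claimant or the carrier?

claimant

Stage 1 (claimant, proof excluding reasonable doubt, weight is at least 95): (a) net 96−1=95 ≥ 95 — meets; (b) 99 ≥ 95 — meets; (c) 99 ≥ 95 — meets.
  All elements met. The burden passes to the carrier.
Stage 2 (carrier, the preponderance of the evidence, weight exceeds 51): (d) 52 > 51 — meets; (e) 61 > 51 — meets.
  Stage 2 carried; the burden shifts to the claimant.
Stage 3 (claimant, the preponderance of the evidence, weight exceeds 51): (f) net 97−29=68 > 51 — meets.
  Stage 3 is satisfied; the onus moves to the carrier.
Stage 4 (carrier, the preponderance of the evidence, weight exceeds 51): (g) 51 ≤ 51 — fails; (h) 51 ≤ 51 — fails.
  The carrier does not carry Stage 4.
The analysis ends at Stage 4; the claimant prevails.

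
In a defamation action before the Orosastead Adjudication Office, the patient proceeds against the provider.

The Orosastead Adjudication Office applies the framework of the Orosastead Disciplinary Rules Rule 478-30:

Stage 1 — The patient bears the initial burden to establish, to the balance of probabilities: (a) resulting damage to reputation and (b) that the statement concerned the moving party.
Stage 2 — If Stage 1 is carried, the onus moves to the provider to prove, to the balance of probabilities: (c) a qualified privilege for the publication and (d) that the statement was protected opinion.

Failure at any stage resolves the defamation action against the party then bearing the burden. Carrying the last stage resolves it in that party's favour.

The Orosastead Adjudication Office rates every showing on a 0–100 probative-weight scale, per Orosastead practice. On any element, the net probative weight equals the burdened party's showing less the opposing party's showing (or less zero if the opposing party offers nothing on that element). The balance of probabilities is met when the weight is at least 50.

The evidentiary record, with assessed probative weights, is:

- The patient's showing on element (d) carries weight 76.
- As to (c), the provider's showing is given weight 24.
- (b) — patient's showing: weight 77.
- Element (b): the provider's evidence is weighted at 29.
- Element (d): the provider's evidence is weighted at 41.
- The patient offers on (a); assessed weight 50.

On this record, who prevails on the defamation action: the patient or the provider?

provider

At Stage 1 the patient must meet the balance of probabilities (weight is at least 50): on (a) the weight is 50, which does reach 50, so (a) meets the standard; on (b) the weight is 77 less the opposing 29 gives net 48, < 50, so (b) does not meet the standard.
  The patient does not carry Stage 1.
The analysis ends at Stage 1; the provider prevails.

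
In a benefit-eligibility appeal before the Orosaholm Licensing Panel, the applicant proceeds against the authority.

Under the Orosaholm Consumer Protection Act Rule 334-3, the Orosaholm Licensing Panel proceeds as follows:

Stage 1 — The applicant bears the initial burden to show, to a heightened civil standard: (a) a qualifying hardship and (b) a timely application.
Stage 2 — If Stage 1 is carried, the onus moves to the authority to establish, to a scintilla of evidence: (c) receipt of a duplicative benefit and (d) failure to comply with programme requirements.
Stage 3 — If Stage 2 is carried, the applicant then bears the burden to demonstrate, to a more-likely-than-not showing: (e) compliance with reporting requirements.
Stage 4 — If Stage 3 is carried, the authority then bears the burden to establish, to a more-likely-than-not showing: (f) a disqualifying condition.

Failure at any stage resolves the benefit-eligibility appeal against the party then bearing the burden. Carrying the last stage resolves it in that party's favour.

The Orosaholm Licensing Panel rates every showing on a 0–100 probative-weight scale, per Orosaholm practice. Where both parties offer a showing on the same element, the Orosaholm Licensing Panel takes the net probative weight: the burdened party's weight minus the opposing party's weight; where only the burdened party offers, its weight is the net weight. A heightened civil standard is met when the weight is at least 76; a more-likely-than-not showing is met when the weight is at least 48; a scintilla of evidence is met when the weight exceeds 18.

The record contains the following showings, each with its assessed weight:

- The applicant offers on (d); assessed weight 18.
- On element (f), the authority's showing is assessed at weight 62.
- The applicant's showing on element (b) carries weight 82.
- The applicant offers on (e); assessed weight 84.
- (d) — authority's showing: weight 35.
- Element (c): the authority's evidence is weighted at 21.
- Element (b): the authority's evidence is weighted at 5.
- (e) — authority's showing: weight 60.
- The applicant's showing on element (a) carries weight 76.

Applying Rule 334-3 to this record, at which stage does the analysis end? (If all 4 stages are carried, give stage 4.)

At Stage 1 the applicant must meet a heightened civil standard (weight is at least 76): on (a) the weight is 76, ≥ 76, so (a) meets the standard; on (b) the weight is 82 less the opposing 5 gives net 77, which does reach 76, so (b) meets the standard.
  Stage 1 carried; the burden shifts to the authority.
At Stage 2 the authority must meet a scintilla of evidence (weight exceeds 18): on (c) the weight is 21, > 18, so (c) meets the standard; on (d) the weight is 35 less the opposing 18 gives net 17, ≤ 18, so (d) does not meet the standard.
  Not every element is met, so the authority fails to carry Stage 2.
The analysis ends at Stage 2; the applicant prevails.

stage 2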